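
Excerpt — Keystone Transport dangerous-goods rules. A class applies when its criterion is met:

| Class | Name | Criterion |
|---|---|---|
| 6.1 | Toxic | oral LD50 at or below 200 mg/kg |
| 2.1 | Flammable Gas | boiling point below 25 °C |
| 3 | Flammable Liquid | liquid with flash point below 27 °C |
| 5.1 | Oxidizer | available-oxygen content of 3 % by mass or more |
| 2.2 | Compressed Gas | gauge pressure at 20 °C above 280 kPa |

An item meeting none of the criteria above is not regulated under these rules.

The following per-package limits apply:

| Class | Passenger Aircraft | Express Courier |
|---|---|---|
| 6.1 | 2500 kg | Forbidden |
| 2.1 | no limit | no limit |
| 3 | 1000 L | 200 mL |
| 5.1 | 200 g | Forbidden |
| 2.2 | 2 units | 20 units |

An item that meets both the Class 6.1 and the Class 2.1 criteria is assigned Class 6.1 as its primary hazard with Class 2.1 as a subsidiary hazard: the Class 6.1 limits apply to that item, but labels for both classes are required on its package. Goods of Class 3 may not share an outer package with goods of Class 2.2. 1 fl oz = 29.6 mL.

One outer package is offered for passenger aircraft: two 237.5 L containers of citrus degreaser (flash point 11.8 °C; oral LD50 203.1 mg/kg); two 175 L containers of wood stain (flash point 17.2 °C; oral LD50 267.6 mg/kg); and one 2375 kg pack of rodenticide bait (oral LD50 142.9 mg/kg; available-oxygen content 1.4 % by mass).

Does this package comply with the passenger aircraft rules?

Citrus degreaser: flash point 11.8 °C < 27 °C → Class 3 (Flammable Liquid).
With flash point 17.2 °C (< 27 °C), the wood stain falls in Class 3.
The rodenticide bait has oral LD50 142.9 mg/kg, which is ≤ 200 mg/kg, so it is Class 6.1 (Toxic).
Total Class 3: (two 237.5 L containers = 475 L) + (two 175 L containers = 350 L) = 825 L.
825 L ≤ 1000 L (passenger aircraft limit, Class 3) — within limit.
Class 6.1 quantity: 2375 kg.
2375 kg ≤ 2500 kg (passenger aircraft limit, Class 6.1) — within limit.
The segregation rule (Class 3 with Class 2.2) does not apply to Class 3 with Class 6.1.
Every hazard class is within its passenger aircraft limit and no segregation rule is violated.

Yes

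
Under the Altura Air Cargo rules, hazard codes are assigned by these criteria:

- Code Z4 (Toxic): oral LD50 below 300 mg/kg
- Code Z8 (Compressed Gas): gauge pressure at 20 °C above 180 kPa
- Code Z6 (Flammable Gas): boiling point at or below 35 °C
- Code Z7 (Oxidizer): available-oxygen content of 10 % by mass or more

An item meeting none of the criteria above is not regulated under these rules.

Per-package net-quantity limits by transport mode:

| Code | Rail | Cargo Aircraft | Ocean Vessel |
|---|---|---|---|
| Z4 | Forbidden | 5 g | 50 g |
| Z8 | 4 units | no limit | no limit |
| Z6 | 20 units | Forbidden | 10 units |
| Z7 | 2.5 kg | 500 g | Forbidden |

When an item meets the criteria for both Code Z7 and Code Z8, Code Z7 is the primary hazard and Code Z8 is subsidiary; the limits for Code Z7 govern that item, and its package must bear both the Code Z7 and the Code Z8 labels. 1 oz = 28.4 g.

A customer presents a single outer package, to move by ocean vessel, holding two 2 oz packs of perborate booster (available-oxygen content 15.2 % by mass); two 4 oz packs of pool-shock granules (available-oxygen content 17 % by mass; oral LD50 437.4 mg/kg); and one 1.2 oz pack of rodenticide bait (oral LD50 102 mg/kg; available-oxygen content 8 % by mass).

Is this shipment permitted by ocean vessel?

With available-oxygen content 15.2 % by mass (≥ 10 % by mass), the perborate booster falls in Code Z7.
Pool-shock granules: available-oxygen content 17 % by mass ≥ 10 % by mass → Code Z7 (Oxidizer).
Oral LD50 102 mg/kg meets the Code Z4 criterion (Toxic), so the rodenticide bait is Code Z4.
Code Z7 net quantity: (two 2 oz packs = 113.6 g) + (two 4 oz packs = 227.2 g) = 340.8 g.
Code Z7 is Forbidden by ocean vessel.
Code Z4 quantity: one 1.2 oz pack = 34.08 g.
That is within the Code Z4 ocean vessel limit of 50 g.

No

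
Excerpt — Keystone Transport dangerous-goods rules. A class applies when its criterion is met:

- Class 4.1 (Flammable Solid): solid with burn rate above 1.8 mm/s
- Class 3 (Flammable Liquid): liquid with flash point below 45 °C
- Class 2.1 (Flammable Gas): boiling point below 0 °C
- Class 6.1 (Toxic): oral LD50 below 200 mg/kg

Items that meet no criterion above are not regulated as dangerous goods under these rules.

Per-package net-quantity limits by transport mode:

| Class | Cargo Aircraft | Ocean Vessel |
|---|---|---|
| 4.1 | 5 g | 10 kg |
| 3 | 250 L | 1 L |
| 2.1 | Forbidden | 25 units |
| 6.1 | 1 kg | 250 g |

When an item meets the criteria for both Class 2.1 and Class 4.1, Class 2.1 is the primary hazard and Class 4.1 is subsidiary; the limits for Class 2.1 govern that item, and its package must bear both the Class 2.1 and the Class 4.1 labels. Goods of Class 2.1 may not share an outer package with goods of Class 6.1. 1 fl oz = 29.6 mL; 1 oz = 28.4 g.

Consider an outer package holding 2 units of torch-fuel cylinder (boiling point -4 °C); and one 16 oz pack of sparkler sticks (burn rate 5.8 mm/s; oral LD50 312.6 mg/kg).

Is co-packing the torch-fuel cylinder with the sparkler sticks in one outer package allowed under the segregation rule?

Yes

Boiling point -4 °C meets the Class 2.1 criterion (Flammable Gas), so the torch-fuel cylinder is Class 2.1.
Burn rate 5.8 mm/s meets the Class 4.1 criterion (Flammable Solid), so the sparkler sticks are Class 4.1.
No segregation rule bars Class 2.1 with Class 4.1.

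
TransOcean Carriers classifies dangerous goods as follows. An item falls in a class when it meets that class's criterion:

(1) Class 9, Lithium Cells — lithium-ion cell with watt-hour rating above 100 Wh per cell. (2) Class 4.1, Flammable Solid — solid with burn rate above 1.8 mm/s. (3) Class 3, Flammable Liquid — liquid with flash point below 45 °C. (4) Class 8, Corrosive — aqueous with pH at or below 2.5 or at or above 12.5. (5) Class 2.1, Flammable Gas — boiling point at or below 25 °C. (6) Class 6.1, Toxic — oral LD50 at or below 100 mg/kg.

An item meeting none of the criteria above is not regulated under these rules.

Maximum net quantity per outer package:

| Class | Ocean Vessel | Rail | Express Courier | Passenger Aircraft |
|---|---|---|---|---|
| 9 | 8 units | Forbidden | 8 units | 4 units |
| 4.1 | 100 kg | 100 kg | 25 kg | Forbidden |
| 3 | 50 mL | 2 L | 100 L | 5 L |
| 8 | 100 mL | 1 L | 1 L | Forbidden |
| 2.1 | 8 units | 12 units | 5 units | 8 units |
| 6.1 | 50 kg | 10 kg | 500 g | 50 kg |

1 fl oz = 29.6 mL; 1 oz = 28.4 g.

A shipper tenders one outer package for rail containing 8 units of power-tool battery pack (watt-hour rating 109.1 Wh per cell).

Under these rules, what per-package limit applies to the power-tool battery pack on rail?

Forbidden

The power-tool battery pack has watt-hour rating 109.1 Wh per cell, which is > 100 Wh per cell, so it is Class 9 (Lithium Cells).
The rail limit for Class 9 is Forbidden.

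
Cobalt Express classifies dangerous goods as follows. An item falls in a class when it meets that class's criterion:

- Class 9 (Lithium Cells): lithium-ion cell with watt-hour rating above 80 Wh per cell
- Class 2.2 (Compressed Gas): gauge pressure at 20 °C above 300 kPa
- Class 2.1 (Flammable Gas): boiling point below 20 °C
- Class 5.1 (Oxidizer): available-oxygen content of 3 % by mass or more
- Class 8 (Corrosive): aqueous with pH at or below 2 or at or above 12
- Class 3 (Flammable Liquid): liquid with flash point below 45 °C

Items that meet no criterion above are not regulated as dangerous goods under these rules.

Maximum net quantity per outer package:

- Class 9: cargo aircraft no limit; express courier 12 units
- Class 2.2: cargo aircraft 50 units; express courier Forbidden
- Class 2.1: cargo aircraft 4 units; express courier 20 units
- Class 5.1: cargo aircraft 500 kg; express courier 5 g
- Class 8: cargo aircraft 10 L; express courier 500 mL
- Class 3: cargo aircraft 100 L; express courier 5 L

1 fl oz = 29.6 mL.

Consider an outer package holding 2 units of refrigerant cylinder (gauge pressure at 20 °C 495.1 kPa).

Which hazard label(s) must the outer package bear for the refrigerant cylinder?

Class 2.2

Refrigerant cylinder: gauge pressure at 20 °C 495.1 kPa > 300 kPa → Class 2.2 (Compressed Gas).
Only the Class 2.2 label is required.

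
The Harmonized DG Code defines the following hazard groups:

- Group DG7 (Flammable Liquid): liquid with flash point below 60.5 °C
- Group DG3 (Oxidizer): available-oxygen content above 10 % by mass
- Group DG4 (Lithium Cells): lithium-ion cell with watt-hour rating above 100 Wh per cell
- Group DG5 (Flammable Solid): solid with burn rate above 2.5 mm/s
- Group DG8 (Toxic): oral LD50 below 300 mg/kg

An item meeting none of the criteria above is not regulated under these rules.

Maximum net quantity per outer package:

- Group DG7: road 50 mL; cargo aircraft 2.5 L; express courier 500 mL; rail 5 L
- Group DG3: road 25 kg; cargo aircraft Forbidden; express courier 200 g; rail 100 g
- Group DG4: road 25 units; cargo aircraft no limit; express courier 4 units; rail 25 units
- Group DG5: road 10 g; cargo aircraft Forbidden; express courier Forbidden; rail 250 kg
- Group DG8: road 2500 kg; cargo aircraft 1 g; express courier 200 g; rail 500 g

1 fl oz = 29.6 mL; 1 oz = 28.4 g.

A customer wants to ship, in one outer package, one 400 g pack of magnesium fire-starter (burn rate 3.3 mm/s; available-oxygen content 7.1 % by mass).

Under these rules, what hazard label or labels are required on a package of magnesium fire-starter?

Magnesium fire-starter: burn rate 3.3 mm/s > 2.5 mm/s → Group DG5 (Flammable Solid).
Only the Group DG5 label is required.

Group DG5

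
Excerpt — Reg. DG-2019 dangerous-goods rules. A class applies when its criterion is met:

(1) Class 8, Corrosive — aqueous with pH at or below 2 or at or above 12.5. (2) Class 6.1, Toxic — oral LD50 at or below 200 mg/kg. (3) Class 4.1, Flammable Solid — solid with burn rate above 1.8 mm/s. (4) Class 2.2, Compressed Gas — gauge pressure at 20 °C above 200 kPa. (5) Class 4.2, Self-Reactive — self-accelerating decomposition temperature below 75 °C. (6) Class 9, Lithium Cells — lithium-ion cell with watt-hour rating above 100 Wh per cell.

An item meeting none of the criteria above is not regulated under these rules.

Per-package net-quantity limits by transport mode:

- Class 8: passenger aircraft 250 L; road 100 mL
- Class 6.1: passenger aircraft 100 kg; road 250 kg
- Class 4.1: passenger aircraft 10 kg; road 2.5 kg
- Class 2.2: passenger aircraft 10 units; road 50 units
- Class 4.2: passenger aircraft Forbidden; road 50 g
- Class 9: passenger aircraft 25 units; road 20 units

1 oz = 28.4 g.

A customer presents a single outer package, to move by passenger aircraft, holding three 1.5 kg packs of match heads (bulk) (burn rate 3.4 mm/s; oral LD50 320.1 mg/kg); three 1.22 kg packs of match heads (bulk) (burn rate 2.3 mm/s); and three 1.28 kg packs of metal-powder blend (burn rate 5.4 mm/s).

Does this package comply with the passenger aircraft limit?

No

With burn rate 3.4 mm/s (> 1.8 mm/s), the match heads (bulk) fall in Class 4.1.
Burn rate 2.3 mm/s meets the Class 4.1 criterion (Flammable Solid), so the match heads (bulk) are Class 4.1.
With burn rate 5.4 mm/s (> 1.8 mm/s), the metal-powder blend falls in Class 4.1.
Class 4.1 net quantity: (three 1.5 kg packs = 4.5 kg) + (three 1.22 kg packs = 3.66 kg) + (three 1.28 kg packs = 3.84 kg) = 12 kg.
That exceeds the Class 4.1 passenger aircraft limit of 10 kg.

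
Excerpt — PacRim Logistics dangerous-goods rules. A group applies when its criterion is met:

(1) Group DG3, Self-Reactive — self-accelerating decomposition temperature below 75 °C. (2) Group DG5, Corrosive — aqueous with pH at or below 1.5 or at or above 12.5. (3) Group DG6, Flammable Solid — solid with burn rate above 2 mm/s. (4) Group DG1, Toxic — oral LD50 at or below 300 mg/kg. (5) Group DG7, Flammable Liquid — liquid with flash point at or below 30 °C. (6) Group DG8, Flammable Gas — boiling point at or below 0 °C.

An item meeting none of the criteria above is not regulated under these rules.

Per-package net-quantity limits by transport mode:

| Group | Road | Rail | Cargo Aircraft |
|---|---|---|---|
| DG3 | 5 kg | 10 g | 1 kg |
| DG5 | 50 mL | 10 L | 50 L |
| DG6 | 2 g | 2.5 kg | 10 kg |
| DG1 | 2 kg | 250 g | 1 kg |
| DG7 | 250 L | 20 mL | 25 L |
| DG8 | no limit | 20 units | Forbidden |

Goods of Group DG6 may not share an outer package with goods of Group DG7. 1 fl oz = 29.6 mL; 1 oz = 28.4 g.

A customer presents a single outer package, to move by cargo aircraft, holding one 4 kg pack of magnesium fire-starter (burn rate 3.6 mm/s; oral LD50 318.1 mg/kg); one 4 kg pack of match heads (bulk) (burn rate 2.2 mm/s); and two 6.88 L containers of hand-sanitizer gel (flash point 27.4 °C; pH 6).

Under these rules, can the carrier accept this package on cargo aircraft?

No

The magnesium fire-starter has burn rate 3.6 mm/s, which is > 2 mm/s, so it is Group DG6 (Flammable Solid).
With burn rate 2.2 mm/s (> 2 mm/s), the match heads (bulk) fall in Group DG6.
Hand-sanitizer gel: flash point 27.4 °C ≤ 30 °C → Group DG7 (Flammable Liquid).
Group DG6 net quantity: 4 kg + 4 kg = 8 kg.
8 kg is within the cargo aircraft limit of 10 kg for Group DG6.
Group DG7 quantity: two 6.88 L containers = 13.76 L.
13.76 L ≤ 25 L (cargo aircraft limit, Group DG7) — within limit.
Group DG6 and Group DG7 may not share an outer package.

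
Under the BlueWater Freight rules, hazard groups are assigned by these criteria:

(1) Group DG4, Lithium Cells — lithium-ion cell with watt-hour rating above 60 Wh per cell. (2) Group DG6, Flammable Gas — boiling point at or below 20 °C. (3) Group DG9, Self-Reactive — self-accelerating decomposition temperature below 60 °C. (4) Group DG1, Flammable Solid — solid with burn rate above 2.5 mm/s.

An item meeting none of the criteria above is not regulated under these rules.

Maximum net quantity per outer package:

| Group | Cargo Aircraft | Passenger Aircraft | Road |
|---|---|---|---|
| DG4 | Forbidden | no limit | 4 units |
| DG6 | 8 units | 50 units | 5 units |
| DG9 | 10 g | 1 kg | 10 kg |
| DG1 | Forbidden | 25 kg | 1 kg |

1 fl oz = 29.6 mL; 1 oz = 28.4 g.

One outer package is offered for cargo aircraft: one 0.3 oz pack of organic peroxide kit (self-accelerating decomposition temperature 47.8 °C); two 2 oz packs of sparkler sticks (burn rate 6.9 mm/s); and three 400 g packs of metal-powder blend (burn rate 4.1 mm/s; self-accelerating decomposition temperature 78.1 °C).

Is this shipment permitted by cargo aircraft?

No

Self-accelerating decomposition temperature 47.8 °C meets the Group DG9 criterion (Self-Reactive), so the organic peroxide kit is Group DG9.
Burn rate 6.9 mm/s meets the Group DG1 criterion (Flammable Solid), so the sparkler sticks are Group DG1.
Metal-powder blend: burn rate 4.1 mm/s > 2.5 mm/s → Group DG1 (Flammable Solid).
Group DG1 net quantity: (two 2 oz packs = 113.6 g) + (three 400 g packs = 1.2 kg) = 1313.6 g.
Group DG1 is Forbidden by cargo aircraft.
Group DG9 quantity: one 0.3 oz pack = 8.52 g.
That is within the Group DG9 cargo aircraft limit of 10 g.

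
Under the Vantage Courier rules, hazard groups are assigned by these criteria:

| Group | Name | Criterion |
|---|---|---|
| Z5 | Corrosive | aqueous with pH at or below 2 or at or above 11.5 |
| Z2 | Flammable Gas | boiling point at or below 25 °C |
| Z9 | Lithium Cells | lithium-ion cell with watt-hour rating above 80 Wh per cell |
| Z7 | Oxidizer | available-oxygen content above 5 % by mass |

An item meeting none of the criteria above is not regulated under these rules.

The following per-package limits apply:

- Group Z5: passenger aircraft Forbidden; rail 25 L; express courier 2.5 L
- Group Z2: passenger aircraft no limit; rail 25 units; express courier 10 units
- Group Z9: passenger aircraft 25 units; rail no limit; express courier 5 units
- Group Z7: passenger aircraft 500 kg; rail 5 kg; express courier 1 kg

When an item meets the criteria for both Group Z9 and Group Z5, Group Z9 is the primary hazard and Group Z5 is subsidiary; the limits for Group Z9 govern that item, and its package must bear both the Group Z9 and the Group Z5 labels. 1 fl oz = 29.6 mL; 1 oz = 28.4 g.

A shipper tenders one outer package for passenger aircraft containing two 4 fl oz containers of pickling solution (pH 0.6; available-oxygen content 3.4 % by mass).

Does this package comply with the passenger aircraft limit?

No

With pH 0.6 (≤ 2), the pickling solution falls in Group Z5.
Group Z5 quantity: two 4 fl oz containers = 236.8 mL.
By passenger aircraft, Group Z5 is Forbidden regardless of quantity.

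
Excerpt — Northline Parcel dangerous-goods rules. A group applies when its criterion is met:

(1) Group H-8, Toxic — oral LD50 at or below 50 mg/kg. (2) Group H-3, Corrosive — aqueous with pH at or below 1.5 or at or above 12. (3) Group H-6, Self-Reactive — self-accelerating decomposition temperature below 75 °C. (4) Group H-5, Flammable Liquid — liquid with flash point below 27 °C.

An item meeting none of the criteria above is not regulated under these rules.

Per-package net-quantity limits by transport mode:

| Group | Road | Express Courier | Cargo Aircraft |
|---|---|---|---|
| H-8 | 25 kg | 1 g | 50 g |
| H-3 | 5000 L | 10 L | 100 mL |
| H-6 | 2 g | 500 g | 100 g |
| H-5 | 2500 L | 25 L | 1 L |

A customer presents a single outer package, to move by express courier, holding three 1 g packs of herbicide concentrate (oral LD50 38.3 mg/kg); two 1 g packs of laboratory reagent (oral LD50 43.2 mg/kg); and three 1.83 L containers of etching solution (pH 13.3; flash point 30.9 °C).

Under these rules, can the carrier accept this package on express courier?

Herbicide concentrate: oral LD50 38.3 mg/kg ≤ 50 mg/kg → Group H-8 (Toxic).
Oral LD50 43.2 mg/kg meets the Group H-8 criterion (Toxic), so the laboratory reagent is Group H-8.
With pH 13.3 (≥ 12), the etching solution falls in Group H-3.
Total Group H-8: (three 1 g packs = 3 g) + (two 1 g packs = 2 g) = 5 g.
That exceeds the Group H-8 express courier limit of 1 g.
Group H-3 quantity: three 1.83 L containers = 5.49 L.
That is within the Group H-3 express courier limit of 10 L.

No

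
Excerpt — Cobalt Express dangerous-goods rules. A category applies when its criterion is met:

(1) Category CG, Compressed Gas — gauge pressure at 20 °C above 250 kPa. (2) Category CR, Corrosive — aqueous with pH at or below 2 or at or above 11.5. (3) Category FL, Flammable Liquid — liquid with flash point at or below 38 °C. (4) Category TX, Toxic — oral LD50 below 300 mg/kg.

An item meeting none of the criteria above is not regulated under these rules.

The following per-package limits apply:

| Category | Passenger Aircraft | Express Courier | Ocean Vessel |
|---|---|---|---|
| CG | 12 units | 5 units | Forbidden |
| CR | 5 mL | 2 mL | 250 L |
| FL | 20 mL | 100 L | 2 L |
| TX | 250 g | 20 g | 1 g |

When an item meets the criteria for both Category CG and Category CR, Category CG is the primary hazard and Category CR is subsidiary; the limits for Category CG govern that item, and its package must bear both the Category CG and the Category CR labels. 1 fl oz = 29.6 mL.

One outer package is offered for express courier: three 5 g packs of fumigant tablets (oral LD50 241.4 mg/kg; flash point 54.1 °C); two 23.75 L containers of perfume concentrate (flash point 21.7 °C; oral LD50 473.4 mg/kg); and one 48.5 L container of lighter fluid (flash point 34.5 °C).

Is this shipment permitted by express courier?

Yes

The fumigant tablets have oral LD50 241.4 mg/kg, which is < 300 mg/kg, so they are Category TX (Toxic).
Flash point 21.7 °C meets the Category FL criterion (Flammable Liquid), so the perfume concentrate is Category FL.
With flash point 34.5 °C (≤ 38 °C), the lighter fluid falls in Category FL.
Category TX quantity: three 5 g packs = 15 g.
That is within the Category TX express courier limit of 20 g.
Total Category FL: (two 23.75 L containers = 47.5 L) + 48.5 L = 96 L.
96 L ≤ 100 L (express courier limit, Category FL) — within limit.
Every hazard category is within its express courier limit and no segregation rule is violated.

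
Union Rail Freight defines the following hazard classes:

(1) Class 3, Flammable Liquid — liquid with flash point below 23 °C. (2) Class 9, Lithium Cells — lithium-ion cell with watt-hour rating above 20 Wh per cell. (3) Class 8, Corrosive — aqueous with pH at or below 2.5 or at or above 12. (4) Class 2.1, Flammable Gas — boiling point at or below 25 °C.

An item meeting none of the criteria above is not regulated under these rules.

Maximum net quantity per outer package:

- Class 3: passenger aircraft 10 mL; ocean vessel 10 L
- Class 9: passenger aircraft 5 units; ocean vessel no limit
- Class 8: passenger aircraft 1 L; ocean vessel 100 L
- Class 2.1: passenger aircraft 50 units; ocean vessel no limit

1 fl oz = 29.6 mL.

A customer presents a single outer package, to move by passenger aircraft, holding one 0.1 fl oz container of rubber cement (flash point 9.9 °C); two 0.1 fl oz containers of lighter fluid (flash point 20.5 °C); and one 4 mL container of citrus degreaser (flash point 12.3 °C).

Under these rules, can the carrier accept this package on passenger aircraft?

No

With flash point 9.9 °C (< 23 °C), the rubber cement falls in Class 3.
The lighter fluid has flash point 20.5 °C, which is < 23 °C, so it is Class 3 (Flammable Liquid).
With flash point 12.3 °C (< 23 °C), the citrus degreaser falls in Class 3.
Total Class 3: (one 0.1 fl oz container = 2.96 mL) + (two 0.1 fl oz containers = 5.92 mL) + 4 mL = 12.88 mL.
That exceeds the Class 3 passenger aircraft limit of 10 mL.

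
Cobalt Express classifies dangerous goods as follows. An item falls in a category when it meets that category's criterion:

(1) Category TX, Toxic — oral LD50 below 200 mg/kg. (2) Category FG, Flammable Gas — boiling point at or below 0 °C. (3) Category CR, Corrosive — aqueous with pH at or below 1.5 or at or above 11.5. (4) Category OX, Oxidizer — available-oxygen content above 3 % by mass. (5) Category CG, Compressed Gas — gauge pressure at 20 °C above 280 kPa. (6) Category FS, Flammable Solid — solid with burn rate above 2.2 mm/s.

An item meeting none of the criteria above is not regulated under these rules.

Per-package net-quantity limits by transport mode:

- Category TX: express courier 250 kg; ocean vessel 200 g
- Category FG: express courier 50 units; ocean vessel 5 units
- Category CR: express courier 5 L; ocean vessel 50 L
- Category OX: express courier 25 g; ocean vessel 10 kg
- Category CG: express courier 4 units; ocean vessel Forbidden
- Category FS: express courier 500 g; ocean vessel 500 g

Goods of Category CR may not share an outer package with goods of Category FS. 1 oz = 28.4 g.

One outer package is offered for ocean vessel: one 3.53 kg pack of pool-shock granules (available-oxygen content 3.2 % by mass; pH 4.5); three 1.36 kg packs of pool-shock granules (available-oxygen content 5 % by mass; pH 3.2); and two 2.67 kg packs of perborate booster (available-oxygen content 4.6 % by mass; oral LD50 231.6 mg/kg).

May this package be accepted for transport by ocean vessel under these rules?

Available-oxygen content 3.2 % by mass meets the Category OX criterion (Oxidizer), so the pool-shock granules are Category OX.
The pool-shock granules have available-oxygen content 5 % by mass, which is > 3 % by mass, so they are Category OX (Oxidizer).
Available-oxygen content 4.6 % by mass meets the Category OX criterion (Oxidizer), so the perborate booster is Category OX.
Category OX net quantity: 3.53 kg + (three 1.36 kg packs = 4.08 kg) + (two 2.67 kg packs = 5.34 kg) = 12.95 kg.
12.95 kg exceeds the ocean vessel limit of 10 kg for Category OX.

No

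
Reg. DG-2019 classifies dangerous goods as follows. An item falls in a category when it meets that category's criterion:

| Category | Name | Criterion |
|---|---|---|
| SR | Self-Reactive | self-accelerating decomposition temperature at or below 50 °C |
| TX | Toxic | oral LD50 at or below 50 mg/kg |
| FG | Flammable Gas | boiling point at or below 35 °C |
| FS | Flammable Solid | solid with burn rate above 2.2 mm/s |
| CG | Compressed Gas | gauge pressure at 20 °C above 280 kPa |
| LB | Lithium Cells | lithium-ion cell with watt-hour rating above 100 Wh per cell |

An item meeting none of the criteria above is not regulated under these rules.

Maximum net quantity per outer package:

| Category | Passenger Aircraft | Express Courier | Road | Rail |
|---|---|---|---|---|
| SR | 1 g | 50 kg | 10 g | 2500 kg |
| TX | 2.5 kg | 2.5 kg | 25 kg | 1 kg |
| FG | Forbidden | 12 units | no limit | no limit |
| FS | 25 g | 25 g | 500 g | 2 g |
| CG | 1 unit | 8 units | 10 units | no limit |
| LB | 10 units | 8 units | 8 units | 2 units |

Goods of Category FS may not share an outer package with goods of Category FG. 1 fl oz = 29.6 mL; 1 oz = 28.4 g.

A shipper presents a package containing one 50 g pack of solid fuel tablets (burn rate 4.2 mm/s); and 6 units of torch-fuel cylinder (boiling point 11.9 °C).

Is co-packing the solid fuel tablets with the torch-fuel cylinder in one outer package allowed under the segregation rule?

No

With burn rate 4.2 mm/s (> 2.2 mm/s), the solid fuel tablets fall in Category FS.
With boiling point 11.9 °C (≤ 35 °C), the torch-fuel cylinder falls in Category FG.
Category FS and Category FG may not share an outer package.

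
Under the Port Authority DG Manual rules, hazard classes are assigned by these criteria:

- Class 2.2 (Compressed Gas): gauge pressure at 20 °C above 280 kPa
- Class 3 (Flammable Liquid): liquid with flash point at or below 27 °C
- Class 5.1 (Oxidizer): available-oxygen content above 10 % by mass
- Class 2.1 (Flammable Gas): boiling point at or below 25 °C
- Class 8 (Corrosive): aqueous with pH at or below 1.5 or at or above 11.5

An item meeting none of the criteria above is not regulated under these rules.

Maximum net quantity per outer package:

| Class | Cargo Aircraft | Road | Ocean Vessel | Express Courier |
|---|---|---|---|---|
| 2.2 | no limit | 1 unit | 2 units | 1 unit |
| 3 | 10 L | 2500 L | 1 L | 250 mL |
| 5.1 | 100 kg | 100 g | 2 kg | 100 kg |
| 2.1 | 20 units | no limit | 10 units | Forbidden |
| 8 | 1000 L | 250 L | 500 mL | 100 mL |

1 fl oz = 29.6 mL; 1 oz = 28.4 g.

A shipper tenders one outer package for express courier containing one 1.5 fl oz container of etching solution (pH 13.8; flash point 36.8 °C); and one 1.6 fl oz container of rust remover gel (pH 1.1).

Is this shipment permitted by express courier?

Etching solution: pH 13.8 ≥ 11.5 → Class 8 (Corrosive).
With pH 1.1 (≤ 1.5), the rust remover gel falls in Class 8.
Class 8 net quantity: (one 1.5 fl oz container = 44.4 mL) + (one 1.6 fl oz container = 47.36 mL) = 91.76 mL.
91.76 mL ≤ 100 mL (express courier limit, Class 8) — within limit.

Yes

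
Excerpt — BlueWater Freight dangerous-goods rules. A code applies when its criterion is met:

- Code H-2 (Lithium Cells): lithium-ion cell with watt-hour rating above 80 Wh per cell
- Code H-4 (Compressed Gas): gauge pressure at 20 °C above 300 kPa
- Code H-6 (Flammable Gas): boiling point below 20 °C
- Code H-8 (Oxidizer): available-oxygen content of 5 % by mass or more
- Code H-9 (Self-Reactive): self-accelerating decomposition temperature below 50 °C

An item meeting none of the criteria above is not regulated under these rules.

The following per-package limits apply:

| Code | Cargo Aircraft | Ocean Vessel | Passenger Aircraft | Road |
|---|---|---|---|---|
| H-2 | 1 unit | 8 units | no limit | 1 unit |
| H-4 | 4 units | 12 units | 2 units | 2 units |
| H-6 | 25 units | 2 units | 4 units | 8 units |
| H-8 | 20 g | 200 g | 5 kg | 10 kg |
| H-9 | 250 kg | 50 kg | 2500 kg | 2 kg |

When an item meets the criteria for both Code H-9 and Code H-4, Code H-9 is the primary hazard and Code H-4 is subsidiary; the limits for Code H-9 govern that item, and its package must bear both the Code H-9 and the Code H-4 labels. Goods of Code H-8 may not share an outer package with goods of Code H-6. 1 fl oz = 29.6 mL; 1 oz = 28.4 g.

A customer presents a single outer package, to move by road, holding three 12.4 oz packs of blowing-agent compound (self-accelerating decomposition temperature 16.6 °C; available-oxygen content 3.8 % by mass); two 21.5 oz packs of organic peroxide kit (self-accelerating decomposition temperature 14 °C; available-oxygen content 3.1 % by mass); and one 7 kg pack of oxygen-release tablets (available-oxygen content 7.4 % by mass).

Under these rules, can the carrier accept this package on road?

No

Self-accelerating decomposition temperature 16.6 °C meets the Code H-9 criterion (Self-Reactive), so the blowing-agent compound is Code H-9.
Organic peroxide kit: self-accelerating decomposition temperature 14 °C < 50 °C → Code H-9 (Self-Reactive).
With available-oxygen content 7.4 % by mass (≥ 5 % by mass), the oxygen-release tablets fall in Code H-8.
Code H-9 net quantity: (three 12.4 oz packs = 1056.48 g) + (two 21.5 oz packs = 1221.2 g) = 2277.68 g.
That exceeds the Code H-9 road limit of 2 kg.
Code H-8 quantity: 7 kg.
7 kg is within the road limit of 10 kg for Code H-8.
The segregation rule (Code H-8 with Code H-6) does not apply to Code H-9 with Code H-8.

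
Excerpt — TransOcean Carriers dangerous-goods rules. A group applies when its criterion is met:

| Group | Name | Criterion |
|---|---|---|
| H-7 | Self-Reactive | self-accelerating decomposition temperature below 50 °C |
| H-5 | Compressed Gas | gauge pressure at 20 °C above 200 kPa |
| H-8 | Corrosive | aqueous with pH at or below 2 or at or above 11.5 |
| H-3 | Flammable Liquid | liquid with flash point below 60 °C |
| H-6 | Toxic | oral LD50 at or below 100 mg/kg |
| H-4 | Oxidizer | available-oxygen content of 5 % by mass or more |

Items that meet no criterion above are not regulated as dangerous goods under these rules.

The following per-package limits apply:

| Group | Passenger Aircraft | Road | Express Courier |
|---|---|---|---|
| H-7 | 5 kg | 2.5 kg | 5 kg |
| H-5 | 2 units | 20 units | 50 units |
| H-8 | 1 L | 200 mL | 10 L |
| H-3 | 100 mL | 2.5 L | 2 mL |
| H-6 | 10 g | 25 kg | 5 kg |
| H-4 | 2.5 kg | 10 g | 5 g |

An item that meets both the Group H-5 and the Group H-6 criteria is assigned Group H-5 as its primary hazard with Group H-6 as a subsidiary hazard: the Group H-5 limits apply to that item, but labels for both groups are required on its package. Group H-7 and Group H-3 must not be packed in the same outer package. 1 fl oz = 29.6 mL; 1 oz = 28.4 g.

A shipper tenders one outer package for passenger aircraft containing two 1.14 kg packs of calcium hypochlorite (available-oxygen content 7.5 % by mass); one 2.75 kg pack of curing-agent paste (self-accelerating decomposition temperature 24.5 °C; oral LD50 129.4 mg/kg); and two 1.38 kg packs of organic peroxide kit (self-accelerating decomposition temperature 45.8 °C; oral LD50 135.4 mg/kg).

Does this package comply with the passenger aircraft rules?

No

Available-oxygen content 7.5 % by mass meets the Group H-4 criterion (Oxidizer), so the calcium hypochlorite is Group H-4.
With self-accelerating decomposition temperature 24.5 °C (< 50 °C), the curing-agent paste falls in Group H-7.
Organic peroxide kit: self-accelerating decomposition temperature 45.8 °C < 50 °C → Group H-7 (Self-Reactive).
Total Group H-7: 2.75 kg + (two 1.38 kg packs = 2.76 kg) = 5.51 kg.
5.51 kg exceeds the passenger aircraft limit of 5 kg for Group H-7.
Group H-4 quantity: two 1.14 kg packs = 2.28 kg.
2.28 kg is within the passenger aircraft limit of 2.5 kg for Group H-4.
The segregation rule (Group H-7 with Group H-3) does not apply to Group H-7 with Group H-4.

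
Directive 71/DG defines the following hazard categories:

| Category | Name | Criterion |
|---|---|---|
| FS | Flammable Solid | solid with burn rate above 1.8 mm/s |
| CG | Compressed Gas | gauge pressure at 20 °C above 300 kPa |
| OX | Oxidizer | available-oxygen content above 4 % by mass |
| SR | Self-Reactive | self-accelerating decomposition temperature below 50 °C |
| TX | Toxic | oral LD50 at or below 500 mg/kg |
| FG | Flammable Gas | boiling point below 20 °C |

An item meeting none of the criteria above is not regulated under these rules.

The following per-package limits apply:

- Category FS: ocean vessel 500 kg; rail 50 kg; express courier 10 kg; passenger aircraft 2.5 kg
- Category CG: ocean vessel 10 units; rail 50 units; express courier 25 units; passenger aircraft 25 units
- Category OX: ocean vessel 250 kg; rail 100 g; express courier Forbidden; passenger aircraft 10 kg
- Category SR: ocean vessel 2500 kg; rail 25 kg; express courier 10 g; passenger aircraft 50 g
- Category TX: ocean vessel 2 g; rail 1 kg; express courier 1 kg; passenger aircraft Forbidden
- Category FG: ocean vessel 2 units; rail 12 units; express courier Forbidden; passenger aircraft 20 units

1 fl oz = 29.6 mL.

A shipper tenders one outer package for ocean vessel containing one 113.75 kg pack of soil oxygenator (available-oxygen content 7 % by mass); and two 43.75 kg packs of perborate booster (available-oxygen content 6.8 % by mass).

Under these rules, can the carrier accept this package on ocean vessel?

The soil oxygenator has available-oxygen content 7 % by mass, which is > 4 % by mass, so it is Category OX (Oxidizer).
Perborate booster: available-oxygen content 6.8 % by mass > 4 % by mass → Category OX (Oxidizer).
Category OX net quantity: 113.75 kg + (two 43.75 kg packs = 87.5 kg) = 201.25 kg.
201.25 kg is within the ocean vessel limit of 250 kg for Category OX.

Yes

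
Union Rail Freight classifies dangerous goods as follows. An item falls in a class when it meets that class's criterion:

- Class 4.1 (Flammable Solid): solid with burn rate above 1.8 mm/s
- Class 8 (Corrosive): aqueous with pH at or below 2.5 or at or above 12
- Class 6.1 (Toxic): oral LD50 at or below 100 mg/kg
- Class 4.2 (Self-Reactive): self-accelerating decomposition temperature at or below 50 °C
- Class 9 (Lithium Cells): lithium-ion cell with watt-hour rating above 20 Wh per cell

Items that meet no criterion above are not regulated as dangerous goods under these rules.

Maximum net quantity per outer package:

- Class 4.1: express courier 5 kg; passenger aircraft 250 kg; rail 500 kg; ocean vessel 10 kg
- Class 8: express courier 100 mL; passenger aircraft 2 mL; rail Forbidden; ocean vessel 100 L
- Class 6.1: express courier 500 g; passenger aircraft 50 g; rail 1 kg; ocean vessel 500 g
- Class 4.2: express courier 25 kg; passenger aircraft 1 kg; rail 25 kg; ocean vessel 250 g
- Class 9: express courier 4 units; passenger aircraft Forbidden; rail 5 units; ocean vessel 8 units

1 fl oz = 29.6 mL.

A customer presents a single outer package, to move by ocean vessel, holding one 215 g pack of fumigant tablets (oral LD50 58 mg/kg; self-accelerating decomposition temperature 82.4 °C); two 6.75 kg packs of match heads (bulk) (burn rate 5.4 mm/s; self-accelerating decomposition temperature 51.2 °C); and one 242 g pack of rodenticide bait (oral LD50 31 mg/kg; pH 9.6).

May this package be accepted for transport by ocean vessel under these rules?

With oral LD50 58 mg/kg (≤ 100 mg/kg), the fumigant tablets fall in Class 6.1.
Burn rate 5.4 mm/s meets the Class 4.1 criterion (Flammable Solid), so the match heads (bulk) are Class 4.1.
With oral LD50 31 mg/kg (≤ 100 mg/kg), the rodenticide bait falls in Class 6.1.
Total Class 6.1: 215 g + 242 g = 457 g.
457 g is within the ocean vessel limit of 500 g for Class 6.1.
Class 4.1 quantity: two 6.75 kg packs = 13.5 kg.
That exceeds the Class 4.1 ocean vessel limit of 10 kg.

No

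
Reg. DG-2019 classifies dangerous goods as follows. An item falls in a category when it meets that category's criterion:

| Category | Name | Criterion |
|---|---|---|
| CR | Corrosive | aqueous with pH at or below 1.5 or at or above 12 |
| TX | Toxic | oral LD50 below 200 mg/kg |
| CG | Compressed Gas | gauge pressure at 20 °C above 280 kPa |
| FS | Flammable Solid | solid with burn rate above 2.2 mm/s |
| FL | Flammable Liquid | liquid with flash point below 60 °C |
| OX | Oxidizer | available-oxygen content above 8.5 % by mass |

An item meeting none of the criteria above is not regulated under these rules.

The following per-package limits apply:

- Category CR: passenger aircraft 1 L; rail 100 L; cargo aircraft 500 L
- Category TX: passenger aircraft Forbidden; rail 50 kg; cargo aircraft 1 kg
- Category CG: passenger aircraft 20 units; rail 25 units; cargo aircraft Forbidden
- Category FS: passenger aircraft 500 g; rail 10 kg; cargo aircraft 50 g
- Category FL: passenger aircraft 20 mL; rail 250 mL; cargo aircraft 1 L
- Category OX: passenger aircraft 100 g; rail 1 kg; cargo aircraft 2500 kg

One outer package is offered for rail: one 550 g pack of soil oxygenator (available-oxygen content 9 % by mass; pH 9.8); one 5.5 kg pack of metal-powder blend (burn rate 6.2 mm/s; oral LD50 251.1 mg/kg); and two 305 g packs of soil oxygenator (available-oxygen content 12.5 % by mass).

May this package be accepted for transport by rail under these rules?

With available-oxygen content 9 % by mass (> 8.5 % by mass), the soil oxygenator falls in Category OX.
Metal-powder blend: burn rate 6.2 mm/s > 2.2 mm/s → Category FS (Flammable Solid).
Available-oxygen content 12.5 % by mass meets the Category OX criterion (Oxidizer), so the soil oxygenator is Category OX.
Total Category OX: 550 g + (two 305 g packs = 610 g) = 1.16 kg.
That exceeds the Category OX rail limit of 1 kg.
Category FS quantity: 5.5 kg.
That is within the Category FS rail limit of 10 kg.

No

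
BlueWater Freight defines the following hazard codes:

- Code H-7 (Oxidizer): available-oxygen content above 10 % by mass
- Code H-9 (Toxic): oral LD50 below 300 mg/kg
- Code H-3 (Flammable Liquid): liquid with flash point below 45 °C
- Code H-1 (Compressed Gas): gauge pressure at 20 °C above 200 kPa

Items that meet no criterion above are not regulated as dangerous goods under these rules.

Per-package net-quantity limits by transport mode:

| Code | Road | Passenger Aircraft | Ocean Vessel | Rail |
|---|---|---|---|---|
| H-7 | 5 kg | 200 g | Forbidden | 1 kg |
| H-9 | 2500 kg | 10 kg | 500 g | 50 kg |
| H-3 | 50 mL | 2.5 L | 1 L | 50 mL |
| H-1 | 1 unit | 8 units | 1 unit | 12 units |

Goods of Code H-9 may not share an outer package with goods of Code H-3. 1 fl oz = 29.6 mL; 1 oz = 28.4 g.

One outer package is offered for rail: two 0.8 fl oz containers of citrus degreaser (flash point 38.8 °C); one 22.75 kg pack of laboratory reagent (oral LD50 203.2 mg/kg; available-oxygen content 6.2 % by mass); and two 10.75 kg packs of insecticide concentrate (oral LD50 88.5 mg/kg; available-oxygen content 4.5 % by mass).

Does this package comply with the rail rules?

Citrus degreaser: flash point 38.8 °C < 45 °C → Code H-3 (Flammable Liquid).
The laboratory reagent has oral LD50 203.2 mg/kg, which is < 300 mg/kg, so it is Code H-9 (Toxic).
Insecticide concentrate: oral LD50 88.5 mg/kg < 300 mg/kg → Code H-9 (Toxic).
Total Code H-9: 22.75 kg + (two 10.75 kg packs = 21.5 kg) = 44.25 kg.
44.25 kg is within the rail limit of 50 kg for Code H-9.
Code H-3 quantity: two 0.8 fl oz containers = 47.36 mL.
47.36 mL ≤ 50 mL (rail limit, Code H-3) — within limit.
Code H-9 and Code H-3 may not share an outer package.

No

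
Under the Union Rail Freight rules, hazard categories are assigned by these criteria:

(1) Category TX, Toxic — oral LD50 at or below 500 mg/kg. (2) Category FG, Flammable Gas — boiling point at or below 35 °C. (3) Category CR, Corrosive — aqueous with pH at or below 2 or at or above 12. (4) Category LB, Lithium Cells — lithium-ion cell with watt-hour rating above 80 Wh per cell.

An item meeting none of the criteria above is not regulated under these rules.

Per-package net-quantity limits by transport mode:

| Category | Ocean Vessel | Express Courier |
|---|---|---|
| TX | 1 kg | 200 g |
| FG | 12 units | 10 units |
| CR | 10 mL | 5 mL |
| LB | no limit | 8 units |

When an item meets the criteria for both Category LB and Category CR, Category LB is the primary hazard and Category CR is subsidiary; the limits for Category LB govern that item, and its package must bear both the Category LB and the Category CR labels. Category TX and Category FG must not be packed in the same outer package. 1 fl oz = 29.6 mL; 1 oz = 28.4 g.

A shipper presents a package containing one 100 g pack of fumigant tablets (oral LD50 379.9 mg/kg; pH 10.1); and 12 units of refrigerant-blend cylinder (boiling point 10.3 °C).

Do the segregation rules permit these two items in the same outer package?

No

Fumigant tablets: oral LD50 379.9 mg/kg ≤ 500 mg/kg → Category TX (Toxic).
The refrigerant-blend cylinder has boiling point 10.3 °C, which is ≤ 35 °C, so it is Category FG (Flammable Gas).
Category TX and Category FG may not share an outer package.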